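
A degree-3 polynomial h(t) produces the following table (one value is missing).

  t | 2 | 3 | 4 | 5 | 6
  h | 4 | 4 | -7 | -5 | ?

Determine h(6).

34

The 4 known values determine h uniquely (degree ≤ 3).
L_0(6) = (3)·(2)·(1)/[(-1)·(-2)·(-3)] = -1
L_1(6) = (4)·(2)·(1)/[(1)·(-1)·(-2)] = 4
L_2(6) = (4)·(3)·(1)/[(2)·(1)·(-1)] = -6
L_3(6) = (4)·(3)·(2)/[(3)·(2)·(1)] = 4
Sum: 4·(-1) + 4·(4) + (-7)·(-6) + (-5)·(4) = 34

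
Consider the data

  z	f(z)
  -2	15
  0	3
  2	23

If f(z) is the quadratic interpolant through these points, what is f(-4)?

59

Using Newton's divided-difference form:
f[-2,0] = (3 - 15) / (0 - (-2)) = -6
f[0,2] = (23 - 3) / (2 - 0) = 10
f[-2,0,2] = (10 - (-6)) / (2 - (-2)) = 4
f(-4) = 15 + (-6)·(-2) + 4·(-2)·(-4) = 59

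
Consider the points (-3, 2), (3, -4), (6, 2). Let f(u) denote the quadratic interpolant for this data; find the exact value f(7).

16/3

Evaluate each Lagrange basis at u = 7:
L_0(7) = (4)·(1)/[(-6)·(-9)] = 2/27
L_1(7) = (10)·(1)/[(6)·(-3)] = -5/9
L_2(7) = (10)·(4)/[(9)·(3)] = 40/27
Sum: 2·(2/27) + (-4)·(-5/9) + 2·(40/27) = 16/3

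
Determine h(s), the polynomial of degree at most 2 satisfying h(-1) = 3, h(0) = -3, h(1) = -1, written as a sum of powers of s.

h(s) = 4s^2 - 2s - 3

Build the Lagrange basis polynomials:
L_0(s) = s(s - 1) / [2] = (1/2)s^2 - (1/2)s
L_1(s) = (s + 1)(s - 1) / [-1] = -s^2 + 1
L_2(s) = (s + 1)s / [2] = (1/2)s^2 + (1/2)s
h(s) = 3·L_0 + (-3)·L_1 + (-1)·L_2
  3·L_0(s) = (3/2)s^2 - (3/2)s
  (-3)·L_1(s) = 3s^2 - 3
  (-1)·L_2(s) = -(1/2)s^2 - (1/2)s
Adding term by term: 4s^2 - 2s - 3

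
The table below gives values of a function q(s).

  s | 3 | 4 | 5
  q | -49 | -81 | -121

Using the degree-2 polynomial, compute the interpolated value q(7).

Evaluate each Lagrange basis at s = 7:
L_0(7) = (3)·(2)/[(-1)·(-2)] = 3
L_1(7) = (4)·(2)/[(1)·(-1)] = -8
L_2(7) = (4)·(3)/[(2)·(1)] = 6
Sum: (-49)·(3) + (-81)·(-8) + (-121)·(6) = -225

-225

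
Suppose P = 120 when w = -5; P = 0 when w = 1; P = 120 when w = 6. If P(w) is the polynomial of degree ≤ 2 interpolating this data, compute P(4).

48

Using Newton's divided-difference form:
P[-5,1] = (0 - 120) / (1 - (-5)) = -20
P[1,6] = (120 - 0) / (6 - 1) = 24
P[-5,1,6] = (24 - (-20)) / (6 - (-5)) = 4
P(4) = 120 + (-20)·(9) + 4·(9)·(3) = 48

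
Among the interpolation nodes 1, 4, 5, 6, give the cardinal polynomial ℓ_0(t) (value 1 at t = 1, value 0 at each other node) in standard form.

ℓ_0(t) = (t - 4)(t - 5)(t - 6) / [(-3)·(-4)·(-5)]
       = (t^3 - 15t^2 + 74t - 120) / (-60)

ℓ_0(t) = -(1/60)t^3 + (1/4)t^2 - (37/30)t + 2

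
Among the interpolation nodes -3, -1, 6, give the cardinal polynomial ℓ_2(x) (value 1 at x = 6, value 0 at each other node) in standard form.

ℓ_2(x) = (1/63)x^2 + (4/63)x + 1/21

ℓ_2(x) = (x + 3)(x + 1) / [(9)·(7)]
       = (x^2 + 4x + 3) / (63)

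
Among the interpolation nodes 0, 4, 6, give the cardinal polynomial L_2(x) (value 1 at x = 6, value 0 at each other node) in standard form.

L_2(x) = (1/12)x^2 - (1/3)x

L_2(x) = x(x - 4) / [(6)·(2)]
       = (x^2 - 4x) / (12)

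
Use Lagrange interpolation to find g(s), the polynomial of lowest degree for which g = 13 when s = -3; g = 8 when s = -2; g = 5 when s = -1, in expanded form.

g(s) = s^2 + 4

L_0(s) = (s + 2)(s + 1) / [2] = (1/2)s^2 + (3/2)s + 1
L_1(s) = (s + 3)(s + 1) / [-1] = -s^2 - 4s - 3
L_2(s) = (s + 3)(s + 2) / [2] = (1/2)s^2 + (5/2)s + 3
g(s) = 13·L_0 + 8·L_1 + 5·L_2
  13·L_0(s) = (13/2)s^2 + (39/2)s + 13
  8·L_1(s) = -8s^2 - 32s - 24
  5·L_2(s) = (5/2)s^2 + (25/2)s + 15
Adding term by term: s^2 + 4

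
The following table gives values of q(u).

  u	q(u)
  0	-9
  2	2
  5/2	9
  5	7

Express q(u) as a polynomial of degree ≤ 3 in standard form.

Newton's divided differences:
q[0,2] = (2 - (-9)) / (2 - 0) = 11/2
q[2,5/2] = (9 - 2) / (5/2 - 2) = 14
q[5/2,5] = (7 - 9) / (5 - 5/2) = -4/5
q[0,2,5/2] = (14 - 11/2) / (5/2 - 0) = 17/5
q[2,5/2,5] = (-4/5 - 14) / (5 - 2) = -74/15
q[0,2,5/2,5] = (-74/15 - 17/5) / (5 - 0) = -5/3
q(u) = -9 + (11/2)·u + (17/5)·u(u - 2) + (-5/3)·u(u - 2)(u - 5/2)
Expanding: q(u) = -(5/3)u^3 + (109/10)u^2 - (289/30)u - 9

q(u) = -(5/3)u^3 + (109/10)u^2 - (289/30)u - 9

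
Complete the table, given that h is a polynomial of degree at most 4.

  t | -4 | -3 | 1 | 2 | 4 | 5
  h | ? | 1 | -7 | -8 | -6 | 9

The 5 known values determine h uniquely (degree ≤ 4).
Evaluate each Lagrange basis at t = -4:
L_0(-4) = (-5)·(-6)·(-8)·(-9)/[(-4)·(-5)·(-7)·(-8)] = 27/14
L_1(-4) = (-1)·(-6)·(-8)·(-9)/[(4)·(-1)·(-3)·(-4)] = -9
L_2(-4) = (-1)·(-5)·(-8)·(-9)/[(5)·(1)·(-2)·(-3)] = 12
L_3(-4) = (-1)·(-5)·(-6)·(-9)/[(7)·(3)·(2)·(-1)] = -45/7
L_4(-4) = (-1)·(-5)·(-6)·(-8)/[(8)·(4)·(3)·(1)] = 5/2
Sum: 1·(27/14) + (-7)·(-9) + (-8)·(12) + (-6)·(-45/7) + 9·(5/2) = 30

30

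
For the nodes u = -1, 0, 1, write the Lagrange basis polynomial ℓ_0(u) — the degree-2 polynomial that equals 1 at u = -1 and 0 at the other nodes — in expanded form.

ℓ_0(u) = (1/2)u^2 - (1/2)u

ℓ_0(u) = u(u - 1) / [(-1)·(-2)]
       = (u^2 - u) / (2)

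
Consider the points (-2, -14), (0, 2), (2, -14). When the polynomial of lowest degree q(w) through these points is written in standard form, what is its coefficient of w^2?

The leading coefficient equals the top divided difference q[-2,0,2].
q[-2,0] = (2 - (-14)) / (0 - (-2)) = 8
q[0,2] = (-14 - 2) / (2 - 0) = -8
q[-2,0,2] = (-8 - 8) / (2 - (-2)) = -4

-4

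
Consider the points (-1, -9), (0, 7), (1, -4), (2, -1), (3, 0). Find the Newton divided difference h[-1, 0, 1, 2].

41/6

h[-1,0] = (7 - (-9)) / (0 - (-1)) = 16
h[0,1] = (-4 - 7) / (1 - 0) = -11
h[1,2] = (-1 - (-4)) / (2 - 1) = 3
h[-1,0,1] = (-11 - 16) / (1 - (-1)) = -27/2
h[0,1,2] = (3 - (-11)) / (2 - 0) = 7
h[-1,0,1,2] = (7 - (-27/2)) / (2 - (-1)) = 41/6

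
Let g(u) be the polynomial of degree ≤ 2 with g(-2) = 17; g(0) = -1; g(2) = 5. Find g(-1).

Evaluate each Lagrange basis at u = -1:
L_0(-1) = (-1)·(-3)/[(-2)·(-4)] = 3/8
L_1(-1) = (1)·(-3)/[(2)·(-2)] = 3/4
L_2(-1) = (1)·(-1)/[(4)·(2)] = -1/8
Sum: 17·(3/8) + (-1)·(3/4) + 5·(-1/8) = 5

5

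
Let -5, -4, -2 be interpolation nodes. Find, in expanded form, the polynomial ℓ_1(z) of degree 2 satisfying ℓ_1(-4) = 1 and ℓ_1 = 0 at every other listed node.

ℓ_1(z) = (z + 5)(z + 2) / [(1)·(-2)]
       = (z^2 + 7z + 10) / (-2)

ℓ_1(z) = -(1/2)z^2 - (7/2)z - 5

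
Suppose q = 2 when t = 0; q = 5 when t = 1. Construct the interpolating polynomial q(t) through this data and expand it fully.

Build the Lagrange basis polynomials:
L_0(t) = (t - 1) / [-1] = -t + 1
L_1(t) = t / [1] = t
q(t) = 2·L_0 + 5·L_1
  2·L_0(t) = -2t + 2
  5·L_1(t) = 5t
Adding term by term: 3t + 2

q(t) = 3t + 2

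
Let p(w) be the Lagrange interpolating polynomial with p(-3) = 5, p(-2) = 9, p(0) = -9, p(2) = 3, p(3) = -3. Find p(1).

-79/15

Evaluate each Lagrange basis at w = 1:
L_0(1) = (3)·(1)·(-1)·(-2)/[(-1)·(-3)·(-5)·(-6)] = 1/15
L_1(1) = (4)·(1)·(-1)·(-2)/[(1)·(-2)·(-4)·(-5)] = -1/5
L_2(1) = (4)·(3)·(-1)·(-2)/[(3)·(2)·(-2)·(-3)] = 2/3
L_3(1) = (4)·(3)·(1)·(-2)/[(5)·(4)·(2)·(-1)] = 3/5
L_4(1) = (4)·(3)·(1)·(-1)/[(6)·(5)·(3)·(1)] = -2/15
Sum: 5·(1/15) + 9·(-1/5) + (-9)·(2/3) + 3·(3/5) + (-3)·(-2/15) = -79/15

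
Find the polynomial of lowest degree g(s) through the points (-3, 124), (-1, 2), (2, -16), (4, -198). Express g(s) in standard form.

Newton's divided differences:
g[-3,-1] = (2 - 124) / (-1 - (-3)) = -61
g[-1,2] = (-16 - 2) / (2 - (-1)) = -6
g[2,4] = (-198 - (-16)) / (4 - 2) = -91
g[-3,-1,2] = (-6 - (-61)) / (2 - (-3)) = 11
g[-1,2,4] = (-91 - (-6)) / (4 - (-1)) = -17
g[-3,-1,2,4] = (-17 - 11) / (4 - (-3)) = -4
g(s) = 124 + (-61)·(s + 3) + 11·(s + 3)(s + 1) + (-4)·(s + 3)(s + 1)(s - 2)
Expanding: g(s) = -4s^3 + 3s^2 + 3s - 2

g(s) = -4s^3 + 3s^2 + 3s - 2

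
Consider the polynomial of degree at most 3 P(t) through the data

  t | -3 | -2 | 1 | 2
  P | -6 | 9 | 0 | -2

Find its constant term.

Build the Lagrange basis polynomials:
L_0(t) = (t + 2)(t - 1)(t - 2) / [-20] = -(1/20)t^3 + (1/20)t^2 + (1/5)t - 1/5
L_1(t) = (t + 3)(t - 1)(t - 2) / [12] = (1/12)t^3 - (7/12)t + 1/2
L_2(t) = (t + 3)(t + 2)(t - 2) / [-12] = -(1/12)t^3 - (1/4)t^2 + (1/3)t + 1
L_3(t) = (t + 3)(t + 2)(t - 1) / [20] = (1/20)t^3 + (1/5)t^2 + (1/20)t - 3/10
P(t) = (-6)·L_0 + 9·L_1 + 0·L_2 + (-2)·L_3
Only the constant term is needed; take it from each L_i and combine:
(-6)·(-1/5) + 9·(1/2) + 0·(1) + (-2)·(-3/10) = 63/10

63/10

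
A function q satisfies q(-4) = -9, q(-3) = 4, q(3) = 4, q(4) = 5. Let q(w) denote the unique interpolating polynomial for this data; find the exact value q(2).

Evaluate each Lagrange basis at w = 2:
L_0(2) = (5)·(-1)·(-2)/[(-1)·(-7)·(-8)] = -5/28
L_1(2) = (6)·(-1)·(-2)/[(1)·(-6)·(-7)] = 2/7
L_2(2) = (6)·(5)·(-2)/[(7)·(6)·(-1)] = 10/7
L_3(2) = (6)·(5)·(-1)/[(8)·(7)·(1)] = -15/28
Sum: (-9)·(-5/28) + 4·(2/7) + 4·(10/7) + 5·(-15/28) = 81/14

81/14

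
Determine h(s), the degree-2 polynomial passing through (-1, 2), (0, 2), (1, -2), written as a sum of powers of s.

L_0(s) = s(s - 1) / [2] = (1/2)s^2 - (1/2)s
L_1(s) = (s + 1)(s - 1) / [-1] = -s^2 + 1
L_2(s) = (s + 1)s / [2] = (1/2)s^2 + (1/2)s
h(s) = 2·L_0 + 2·L_1 + (-2)·L_2
  2·L_0(s) = s^2 - s
  2·L_1(s) = -2s^2 + 2
  (-2)·L_2(s) = -s^2 - s
Adding term by term: -2s^2 - 2s + 2

h(s) = -2s^2 - 2s + 2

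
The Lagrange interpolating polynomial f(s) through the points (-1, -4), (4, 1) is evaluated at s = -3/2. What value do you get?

L_0(-3/2) = (-11/2)/[(-5)] = 11/10
L_1(-3/2) = (-1/2)/[(5)] = -1/10
Sum: (-4)·(11/10) + 1·(-1/10) = -9/2

-9/2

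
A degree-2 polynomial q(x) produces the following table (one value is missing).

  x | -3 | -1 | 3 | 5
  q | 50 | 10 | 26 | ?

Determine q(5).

82

The 3 known values determine q uniquely (degree ≤ 2).
L_0(5) = (6)·(2)/[(-2)·(-6)] = 1
L_1(5) = (8)·(2)/[(2)·(-4)] = -2
L_2(5) = (8)·(6)/[(6)·(4)] = 2
Sum: 50·(1) + 10·(-2) + 26·(2) = 82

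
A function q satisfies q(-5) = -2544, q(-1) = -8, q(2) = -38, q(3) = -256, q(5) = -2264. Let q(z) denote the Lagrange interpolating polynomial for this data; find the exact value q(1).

Evaluate each Lagrange basis at z = 1:
L_0(1) = (2)·(-1)·(-2)·(-4)/[(-4)·(-7)·(-8)·(-10)] = -1/140
L_1(1) = (6)·(-1)·(-2)·(-4)/[(4)·(-3)·(-4)·(-6)] = 1/6
L_2(1) = (6)·(2)·(-2)·(-4)/[(7)·(3)·(-1)·(-3)] = 32/21
L_3(1) = (6)·(2)·(-1)·(-4)/[(8)·(4)·(1)·(-2)] = -3/4
L_4(1) = (6)·(2)·(-1)·(-2)/[(10)·(6)·(3)·(2)] = 1/15
Sum: (-2544)·(-1/140) + (-8)·(1/6) + (-38)·(32/21) + (-256)·(-3/4) + (-2264)·(1/15) = 0

0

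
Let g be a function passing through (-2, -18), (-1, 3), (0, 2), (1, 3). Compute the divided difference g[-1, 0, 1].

g[-1,0] = (2 - 3) / (0 - (-1)) = -1
g[0,1] = (3 - 2) / (1 - 0) = 1
g[-1,0,1] = (1 - (-1)) / (1 - (-1)) = 1

1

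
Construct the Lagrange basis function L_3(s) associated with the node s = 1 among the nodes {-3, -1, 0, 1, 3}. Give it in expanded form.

L_3(s) = -(1/16)s^4 - (1/16)s^3 + (9/16)s^2 + (9/16)s

L_3(s) = (s + 3)(s + 1)s(s - 3) / [(4)·(2)·(1)·(-2)]
       = (s^4 + s^3 - 9s^2 - 9s) / (-16)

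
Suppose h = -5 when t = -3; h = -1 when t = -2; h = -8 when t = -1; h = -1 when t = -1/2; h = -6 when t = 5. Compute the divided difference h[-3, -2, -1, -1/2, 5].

h[-3,-2] = (-1 - (-5)) / (-2 - (-3)) = 4
h[-2,-1] = (-8 - (-1)) / (-1 - (-2)) = -7
h[-1,-1/2] = (-1 - (-8)) / (-1/2 - (-1)) = 14
h[-1/2,5] = (-6 - (-1)) / (5 - (-1/2)) = -10/11
h[-3,-2,-1] = (-7 - 4) / (-1 - (-3)) = -11/2
h[-2,-1,-1/2] = (14 - (-7)) / (-1/2 - (-2)) = 14
h[-1,-1/2,5] = (-10/11 - 14) / (5 - (-1)) = -82/33
h[-3,-2,-1,-1/2] = (14 - (-11/2)) / (-1/2 - (-3)) = 39/5
h[-2,-1,-1/2,5] = (-82/33 - 14) / (5 - (-2)) = -544/231
h[-3,-2,-1,-1/2,5] = (-544/231 - 39/5) / (5 - (-3)) = -11729/9240

-11729/9240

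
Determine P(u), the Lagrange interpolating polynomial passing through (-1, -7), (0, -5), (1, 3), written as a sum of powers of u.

Build the Lagrange basis polynomials:
L_0(u) = u(u - 1) / [2] = (1/2)u^2 - (1/2)u
L_1(u) = (u + 1)(u - 1) / [-1] = -u^2 + 1
L_2(u) = (u + 1)u / [2] = (1/2)u^2 + (1/2)u
P(u) = (-7)·L_0 + (-5)·L_1 + 3·L_2
  (-7)·L_0(u) = -(7/2)u^2 + (7/2)u
  (-5)·L_1(u) = 5u^2 - 5
  3·L_2(u) = (3/2)u^2 + (3/2)u
Adding term by term: 3u^2 + 5u - 5

P(u) = 3u^2 + 5u - 5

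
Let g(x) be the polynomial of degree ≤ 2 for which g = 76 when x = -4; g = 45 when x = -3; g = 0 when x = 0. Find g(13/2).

299/2

Evaluate each Lagrange basis at x = 13/2:
L_0(13/2) = (19/2)·(13/2)/[(-1)·(-4)] = 247/16
L_1(13/2) = (21/2)·(13/2)/[(1)·(-3)] = -91/4
L_2(13/2) = (21/2)·(19/2)/[(4)·(3)] = 133/16
Sum: 76·(247/16) + 45·(-91/4) + 0 = 299/2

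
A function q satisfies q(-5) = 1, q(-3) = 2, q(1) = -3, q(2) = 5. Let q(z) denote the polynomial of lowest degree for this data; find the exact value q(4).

Evaluate each Lagrange basis at z = 4:
L_0(4) = (7)·(3)·(2)/[(-2)·(-6)·(-7)] = -1/2
L_1(4) = (9)·(3)·(2)/[(2)·(-4)·(-5)] = 27/20
L_2(4) = (9)·(7)·(2)/[(6)·(4)·(-1)] = -21/4
L_3(4) = (9)·(7)·(3)/[(7)·(5)·(1)] = 27/5
Sum: 1·(-1/2) + 2·(27/20) + (-3)·(-21/4) + 5·(27/5) = 899/20

899/20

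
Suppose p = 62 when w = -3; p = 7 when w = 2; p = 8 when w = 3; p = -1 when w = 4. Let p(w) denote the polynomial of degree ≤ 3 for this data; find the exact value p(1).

2

Evaluate each Lagrange basis at w = 1:
L_0(1) = (-1)·(-2)·(-3)/[(-5)·(-6)·(-7)] = 1/35
L_1(1) = (4)·(-2)·(-3)/[(5)·(-1)·(-2)] = 12/5
L_2(1) = (4)·(-1)·(-3)/[(6)·(1)·(-1)] = -2
L_3(1) = (4)·(-1)·(-2)/[(7)·(2)·(1)] = 4/7
Sum: 62·(1/35) + 7·(12/5) + 8·(-2) + (-1)·(4/7) = 2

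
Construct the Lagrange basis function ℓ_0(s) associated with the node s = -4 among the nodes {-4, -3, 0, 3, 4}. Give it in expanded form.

ℓ_0(s) = (s + 3)s(s - 3)(s - 4) / [(-1)·(-4)·(-7)·(-8)]
       = (s^4 - 4s^3 - 9s^2 + 36s) / (224)

ℓ_0(s) = (1/224)s^4 - (1/56)s^3 - (9/224)s^2 + (9/56)s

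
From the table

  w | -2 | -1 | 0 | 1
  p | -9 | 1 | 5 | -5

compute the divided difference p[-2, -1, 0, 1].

-4/3

p[-2,-1] = (1 - (-9)) / (-1 - (-2)) = 10
p[-1,0] = (5 - 1) / (0 - (-1)) = 4
p[0,1] = (-5 - 5) / (1 - 0) = -10
p[-2,-1,0] = (4 - 10) / (0 - (-2)) = -3
p[-1,0,1] = (-10 - 4) / (1 - (-1)) = -7
p[-2,-1,0,1] = (-7 - (-3)) / (1 - (-2)) = -4/3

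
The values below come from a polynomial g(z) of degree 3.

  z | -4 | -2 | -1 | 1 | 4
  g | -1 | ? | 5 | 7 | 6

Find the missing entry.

The 4 known values determine g uniquely (degree ≤ 3).
L_0(-2) = (-1)·(-3)·(-6)/[(-3)·(-5)·(-8)] = 3/20
L_1(-2) = (2)·(-3)·(-6)/[(3)·(-2)·(-5)] = 6/5
L_2(-2) = (2)·(-1)·(-6)/[(5)·(2)·(-3)] = -2/5
L_3(-2) = (2)·(-1)·(-3)/[(8)·(5)·(3)] = 1/20
Sum: (-1)·(3/20) + 5·(6/5) + 7·(-2/5) + 6·(1/20) = 67/20

67/20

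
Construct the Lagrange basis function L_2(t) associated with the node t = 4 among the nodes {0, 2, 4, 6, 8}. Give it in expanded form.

L_2(t) = (1/64)t^4 - (1/4)t^3 + (19/16)t^2 - (3/2)t

L_2(t) = t(t - 2)(t - 6)(t - 8) / [(4)·(2)·(-2)·(-4)]
       = (t^4 - 16t^3 + 76t^2 - 96t) / (64)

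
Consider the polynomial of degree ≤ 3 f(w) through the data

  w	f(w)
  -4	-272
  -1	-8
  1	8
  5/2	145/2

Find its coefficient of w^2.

0

Build the Lagrange basis polynomials:
L_0(w) = (w + 1)(w - 1)(w - 5/2) / [-195/2] = -(2/195)w^3 + (1/39)w^2 + (2/195)w - 1/39
L_1(w) = (w + 4)(w - 1)(w - 5/2) / [21] = (1/21)w^3 + (1/42)w^2 - (23/42)w + 10/21
L_2(w) = (w + 4)(w + 1)(w - 5/2) / [-15] = -(1/15)w^3 - (1/6)w^2 + (17/30)w + 2/3
L_3(w) = (w + 4)(w + 1)(w - 1) / [273/8] = (8/273)w^3 + (32/273)w^2 - (8/273)w - 32/273
f(w) = (-272)·L_0 + (-8)·L_1 + 8·L_2 + (145/2)·L_3
Only the coefficient of w^2 is needed; take it from each L_i and combine:
(-272)·(1/39) + (-8)·(1/42) + 8·(-1/6) + (145/2)·(32/273) = 0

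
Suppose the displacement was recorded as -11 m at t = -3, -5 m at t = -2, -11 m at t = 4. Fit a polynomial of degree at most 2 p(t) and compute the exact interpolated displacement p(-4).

-19

Using Newton's divided-difference form:
p[-3,-2] = (-5 - (-11)) / (-2 - (-3)) = 6
p[-2,4] = (-11 - (-5)) / (4 - (-2)) = -1
p[-3,-2,4] = (-1 - 6) / (4 - (-3)) = -1
p(-4) = -11 + 6·(-1) + (-1)·(-1)·(-2) = -19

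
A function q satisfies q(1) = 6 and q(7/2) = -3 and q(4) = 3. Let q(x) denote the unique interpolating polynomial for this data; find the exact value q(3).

-32/5

Using Newton's divided-difference form:
q[1,7/2] = (-3 - 6) / (7/2 - 1) = -18/5
q[7/2,4] = (3 - (-3)) / (4 - 7/2) = 12
q[1,7/2,4] = (12 - (-18/5)) / (4 - 1) = 26/5
q(3) = 6 + (-18/5)·(2) + (26/5)·(2)·(-1/2) = -32/5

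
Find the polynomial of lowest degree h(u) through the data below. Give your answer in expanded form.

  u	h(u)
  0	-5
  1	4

L_0(u) = (u - 1) / [-1] = -u + 1
L_1(u) = u / [1] = u
h(u) = (-5)·L_0 + 4·L_1
  (-5)·L_0(u) = 5u - 5
  4·L_1(u) = 4u
Adding term by term: 9u - 5

h(u) = 9u - 5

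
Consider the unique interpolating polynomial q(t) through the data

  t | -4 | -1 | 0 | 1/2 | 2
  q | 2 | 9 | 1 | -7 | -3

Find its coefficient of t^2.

-307/72

L_0(t) = (t + 1)t(t - 1/2)(t - 2) / [324] = (1/324)t^4 - (1/216)t^3 - (1/216)t^2 + (1/324)t
L_1(t) = (t + 4)t(t - 1/2)(t - 2) / [-27/2] = -(2/27)t^4 - (1/9)t^3 + (2/3)t^2 - (8/27)t
L_2(t) = (t + 4)(t + 1)(t - 1/2)(t - 2) / [4] = (1/4)t^4 + (5/8)t^3 - (15/8)t^2 - (5/4)t + 1
L_3(t) = (t + 4)(t + 1)t(t - 2) / [-81/16] = -(16/81)t^4 - (16/27)t^3 + (32/27)t^2 + (128/81)t
L_4(t) = (t + 4)(t + 1)t(t - 1/2) / [54] = (1/54)t^4 + (1/12)t^3 + (1/36)t^2 - (1/27)t
q(t) = 2·L_0 + 9·L_1 + 1·L_2 + (-7)·L_3 + (-3)·L_4
Only the coefficient of t^2 is needed; take it from each L_i and combine:
2·(-1/216) + 9·(2/3) + 1·(-15/8) + (-7)·(32/27) + (-3)·(1/36) = -307/72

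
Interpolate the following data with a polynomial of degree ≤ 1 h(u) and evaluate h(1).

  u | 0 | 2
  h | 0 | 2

Evaluate each Lagrange basis at u = 1:
L_0(1) = (-1)/[(-2)] = 1/2
L_1(1) = (1)/[(2)] = 1/2
Sum: 0 + 2·(1/2) = 1

1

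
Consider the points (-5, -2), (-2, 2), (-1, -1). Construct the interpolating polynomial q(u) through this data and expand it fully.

Newton's divided differences:
q[-5,-2] = (2 - (-2)) / (-2 - (-5)) = 4/3
q[-2,-1] = (-1 - 2) / (-1 - (-2)) = -3
q[-5,-2,-1] = (-3 - 4/3) / (-1 - (-5)) = -13/12
q(u) = -2 + (4/3)·(u + 5) + (-13/12)·(u + 5)(u + 2)
Expanding: q(u) = -(13/12)u^2 - (25/4)u - 37/6

q(u) = -(13/12)u^2 - (25/4)u - 37/6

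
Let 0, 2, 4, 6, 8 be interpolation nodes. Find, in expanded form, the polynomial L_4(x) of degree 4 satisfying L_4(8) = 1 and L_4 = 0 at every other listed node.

L_4(x) = x(x - 2)(x - 4)(x - 6) / [(8)·(6)·(4)·(2)]
       = (x^4 - 12x^3 + 44x^2 - 48x) / (384)

L_4(x) = (1/384)x^4 - (1/32)x^3 + (11/96)x^2 - (1/8)x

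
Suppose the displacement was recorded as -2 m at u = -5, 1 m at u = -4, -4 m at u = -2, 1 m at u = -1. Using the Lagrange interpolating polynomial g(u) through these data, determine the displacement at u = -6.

Evaluate each Lagrange basis at u = -6:
L_0(-6) = (-2)·(-4)·(-5)/[(-1)·(-3)·(-4)] = 10/3
L_1(-6) = (-1)·(-4)·(-5)/[(1)·(-2)·(-3)] = -10/3
L_2(-6) = (-1)·(-2)·(-5)/[(3)·(2)·(-1)] = 5/3
L_3(-6) = (-1)·(-2)·(-4)/[(4)·(3)·(1)] = -2/3
Sum: (-2)·(10/3) + 1·(-10/3) + (-4)·(5/3) + 1·(-2/3) = -52/3

-52/3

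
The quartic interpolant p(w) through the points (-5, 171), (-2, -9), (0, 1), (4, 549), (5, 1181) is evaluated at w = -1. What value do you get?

Evaluate each Lagrange basis at w = -1:
L_0(-1) = (1)·(-1)·(-5)·(-6)/[(-3)·(-5)·(-9)·(-10)] = -1/45
L_1(-1) = (4)·(-1)·(-5)·(-6)/[(3)·(-2)·(-6)·(-7)] = 10/21
L_2(-1) = (4)·(1)·(-5)·(-6)/[(5)·(2)·(-4)·(-5)] = 3/5
L_3(-1) = (4)·(1)·(-1)·(-6)/[(9)·(6)·(4)·(-1)] = -1/9
L_4(-1) = (4)·(1)·(-1)·(-5)/[(10)·(7)·(5)·(1)] = 2/35
Sum: 171·(-1/45) + (-9)·(10/21) + 1·(3/5) + 549·(-1/9) + 1181·(2/35) = -1

-1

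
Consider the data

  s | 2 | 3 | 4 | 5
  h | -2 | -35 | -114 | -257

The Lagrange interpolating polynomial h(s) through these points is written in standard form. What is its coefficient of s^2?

4

Build the Lagrange basis polynomials:
L_0(s) = (s - 3)(s - 4)(s - 5) / [-6] = -(1/6)s^3 + 2s^2 - (47/6)s + 10
L_1(s) = (s - 2)(s - 4)(s - 5) / [2] = (1/2)s^3 - (11/2)s^2 + 19s - 20
L_2(s) = (s - 2)(s - 3)(s - 5) / [-2] = -(1/2)s^3 + 5s^2 - (31/2)s + 15
L_3(s) = (s - 2)(s - 3)(s - 4) / [6] = (1/6)s^3 - (3/2)s^2 + (13/3)s - 4
h(s) = (-2)·L_0 + (-35)·L_1 + (-114)·L_2 + (-257)·L_3
Only the coefficient of s^2 is needed; take it from each L_i and combine:
(-2)·(2) + (-35)·(-11/2) + (-114)·(5) + (-257)·(-3/2) = 4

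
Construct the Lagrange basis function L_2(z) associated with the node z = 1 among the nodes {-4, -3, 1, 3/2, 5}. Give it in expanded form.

L_2(z) = (z + 4)(z + 3)(z - 3/2)(z - 5) / [(5)·(4)·(-1/2)·(-4)]
       = (z^4 + (1/2)z^3 - 26z^2 - (51/2)z + 90) / (40)

L_2(z) = (1/40)z^4 + (1/80)z^3 - (13/20)z^2 - (51/80)z + 9/4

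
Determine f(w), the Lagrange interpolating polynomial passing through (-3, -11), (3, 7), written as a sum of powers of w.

Build the Lagrange basis polynomials:
L_0(w) = (w - 3) / [-6] = -(1/6)w + 1/2
L_1(w) = (w + 3) / [6] = (1/6)w + 1/2
f(w) = (-11)·L_0 + 7·L_1
  (-11)·L_0(w) = (11/6)w - 11/2
  7·L_1(w) = (7/6)w + 7/2
Adding term by term: 3w - 2

f(w) = 3w - 2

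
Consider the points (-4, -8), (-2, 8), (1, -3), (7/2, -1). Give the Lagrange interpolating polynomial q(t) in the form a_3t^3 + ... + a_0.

q(t) = (346/825)t^3 - (13/55)t^2 - (4258/825)t + 544/275

L_0(t) = (t + 2)(t - 1)(t - 7/2) / [-75] = -(1/75)t^3 + (1/30)t^2 + (11/150)t - 7/75
L_1(t) = (t + 4)(t - 1)(t - 7/2) / [33] = (1/33)t^3 - (1/66)t^2 - (29/66)t + 14/33
L_2(t) = (t + 4)(t + 2)(t - 7/2) / [-75/2] = -(2/75)t^3 - (1/15)t^2 + (26/75)t + 56/75
L_3(t) = (t + 4)(t + 2)(t - 1) / [825/8] = (8/825)t^3 + (8/165)t^2 + (16/825)t - 64/825
q(t) = (-8)·L_0 + 8·L_1 + (-3)·L_2 + (-1)·L_3
  (-8)·L_0(t) = (8/75)t^3 - (4/15)t^2 - (44/75)t + 56/75
  8·L_1(t) = (8/33)t^3 - (4/33)t^2 - (116/33)t + 112/33
  (-3)·L_2(t) = (2/25)t^3 + (1/5)t^2 - (26/25)t - 56/25
  (-1)·L_3(t) = -(8/825)t^3 - (8/165)t^2 - (16/825)t + 64/825
Adding term by term: (346/825)t^3 - (13/55)t^2 - (4258/825)t + 544/275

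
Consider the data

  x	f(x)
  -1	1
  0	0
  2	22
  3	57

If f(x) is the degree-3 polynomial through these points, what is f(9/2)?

Evaluate each Lagrange basis at x = 9/2:
L_0(9/2) = (9/2)·(5/2)·(3/2)/[(-1)·(-3)·(-4)] = -45/32
L_1(9/2) = (11/2)·(5/2)·(3/2)/[(1)·(-2)·(-3)] = 55/16
L_2(9/2) = (11/2)·(9/2)·(3/2)/[(3)·(2)·(-1)] = -99/16
L_3(9/2) = (11/2)·(9/2)·(5/2)/[(4)·(3)·(1)] = 165/32
Sum: 1·(-45/32) + 0 + 22·(-99/16) + 57·(165/32) = 1251/8

1251/8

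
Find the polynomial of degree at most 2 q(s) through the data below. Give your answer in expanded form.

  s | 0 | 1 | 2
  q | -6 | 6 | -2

q(s) = -10s^2 + 22s - 6

Newton's divided differences:
q[0,1] = (6 - (-6)) / (1 - 0) = 12
q[1,2] = (-2 - 6) / (2 - 1) = -8
q[0,1,2] = (-8 - 12) / (2 - 0) = -10
q(s) = -6 + 12·s + (-10)·s(s - 1)
Expanding: q(s) = -10s^2 + 22s - 6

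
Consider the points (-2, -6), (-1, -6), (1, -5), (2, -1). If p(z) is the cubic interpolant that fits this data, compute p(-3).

Evaluate each Lagrange basis at z = -3:
L_0(-3) = (-2)·(-4)·(-5)/[(-1)·(-3)·(-4)] = 10/3
L_1(-3) = (-1)·(-4)·(-5)/[(1)·(-2)·(-3)] = -10/3
L_2(-3) = (-1)·(-2)·(-5)/[(3)·(2)·(-1)] = 5/3
L_3(-3) = (-1)·(-2)·(-4)/[(4)·(3)·(1)] = -2/3
Sum: (-6)·(10/3) + (-6)·(-10/3) + (-5)·(5/3) + (-1)·(-2/3) = -23/3

-23/3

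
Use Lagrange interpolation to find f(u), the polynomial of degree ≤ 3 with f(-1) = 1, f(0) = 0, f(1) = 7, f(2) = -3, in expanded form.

L_0(u) = u(u - 1)(u - 2) / [-6] = -(1/6)u^3 + (1/2)u^2 - (1/3)u
L_1(u) = (u + 1)(u - 1)(u - 2) / [2] = (1/2)u^3 - u^2 - (1/2)u + 1
L_2(u) = (u + 1)u(u - 2) / [-2] = -(1/2)u^3 + (1/2)u^2 + u
L_3(u) = (u + 1)u(u - 1) / [6] = (1/6)u^3 - (1/6)u
f(u) = 1·L_0 + 0·L_1 + 7·L_2 + (-3)·L_3
  1·L_0(u) = -(1/6)u^3 + (1/2)u^2 - (1/3)u
  0·L_1(u) = 0
  7·L_2(u) = -(7/2)u^3 + (7/2)u^2 + 7u
  (-3)·L_3(u) = -(1/2)u^3 + (1/2)u
Adding term by term: -(25/6)u^3 + 4u^2 + (43/6)u

f(u) = -(25/6)u^3 + 4u^2 + (43/6)u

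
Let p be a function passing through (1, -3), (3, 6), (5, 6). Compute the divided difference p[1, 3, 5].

-9/8

p[1,3] = (6 - (-3)) / (3 - 1) = 9/2
p[3,5] = (6 - 6) / (5 - 3) = 0
p[1,3,5] = (0 - 9/2) / (5 - 1) = -9/8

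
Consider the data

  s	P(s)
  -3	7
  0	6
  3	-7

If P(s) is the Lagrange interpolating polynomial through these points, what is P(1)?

3

Evaluate each Lagrange basis at s = 1:
L_0(1) = (1)·(-2)/[(-3)·(-6)] = -1/9
L_1(1) = (4)·(-2)/[(3)·(-3)] = 8/9
L_2(1) = (4)·(1)/[(6)·(3)] = 2/9
Sum: 7·(-1/9) + 6·(8/9) + (-7)·(2/9) = 3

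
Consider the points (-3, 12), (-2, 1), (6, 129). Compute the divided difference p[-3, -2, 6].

3

p[-3,-2] = (1 - 12) / (-2 - (-3)) = -11
p[-2,6] = (129 - 1) / (6 - (-2)) = 16
p[-3,-2,6] = (16 - (-11)) / (6 - (-3)) = 3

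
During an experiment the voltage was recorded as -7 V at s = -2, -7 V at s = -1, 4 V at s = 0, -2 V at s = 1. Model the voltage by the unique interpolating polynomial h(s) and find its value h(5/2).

Using Newton's divided-difference form:
h[-2,-1] = (-7 - (-7)) / (-1 - (-2)) = 0
h[-1,0] = (4 - (-7)) / (0 - (-1)) = 11
h[0,1] = (-2 - 4) / (1 - 0) = -6
h[-2,-1,0] = (11 - 0) / (0 - (-2)) = 11/2
h[-1,0,1] = (-6 - 11) / (1 - (-1)) = -17/2
h[-2,-1,0,1] = (-17/2 - 11/2) / (1 - (-2)) = -14/3
h(5/2) = -7 + 0·(9/2) + (11/2)·(9/2)·(7/2) + (-14/3)·(9/2)·(7/2)·(5/2) = -833/8

-833/8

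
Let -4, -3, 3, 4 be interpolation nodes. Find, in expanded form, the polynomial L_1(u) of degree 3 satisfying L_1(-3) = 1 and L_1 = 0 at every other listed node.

L_1(u) = (1/42)u^3 - (1/14)u^2 - (8/21)u + 8/7

L_1(u) = (u + 4)(u - 3)(u - 4) / [(1)·(-6)·(-7)]
       = (u^3 - 3u^2 - 16u + 48) / (42)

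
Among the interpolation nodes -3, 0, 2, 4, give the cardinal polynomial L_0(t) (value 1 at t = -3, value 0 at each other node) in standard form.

L_0(t) = t(t - 2)(t - 4) / [(-3)·(-5)·(-7)]
       = (t^3 - 6t^2 + 8t) / (-105)

L_0(t) = -(1/105)t^3 + (2/35)t^2 - (8/105)t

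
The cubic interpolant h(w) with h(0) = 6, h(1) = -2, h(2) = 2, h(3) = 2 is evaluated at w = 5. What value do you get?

Using Newton's divided-difference form:
h[0,1] = (-2 - 6) / (1 - 0) = -8
h[1,2] = (2 - (-2)) / (2 - 1) = 4
h[2,3] = (2 - 2) / (3 - 2) = 0
h[0,1,2] = (4 - (-8)) / (2 - 0) = 6
h[1,2,3] = (0 - 4) / (3 - 1) = -2
h[0,1,2,3] = (-2 - 6) / (3 - 0) = -8/3
h(5) = 6 + (-8)·(5) + 6·(5)·(4) + (-8/3)·(5)·(4)·(3) = -74

-74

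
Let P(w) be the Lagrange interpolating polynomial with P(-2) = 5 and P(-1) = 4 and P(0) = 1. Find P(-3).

4

L_0(-3) = (-2)·(-3)/[(-1)·(-2)] = 3
L_1(-3) = (-1)·(-3)/[(1)·(-1)] = -3
L_2(-3) = (-1)·(-2)/[(2)·(1)] = 1
Sum: 5·(3) + 4·(-3) + 1·(1) = 4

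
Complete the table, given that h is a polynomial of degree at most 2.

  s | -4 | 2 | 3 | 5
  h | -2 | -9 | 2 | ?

241/7

The 3 known values determine h uniquely (degree ≤ 2).
L_0(5) = (3)·(2)/[(-6)·(-7)] = 1/7
L_1(5) = (9)·(2)/[(6)·(-1)] = -3
L_2(5) = (9)·(3)/[(7)·(1)] = 27/7
Sum: (-2)·(1/7) + (-9)·(-3) + 2·(27/7) = 241/7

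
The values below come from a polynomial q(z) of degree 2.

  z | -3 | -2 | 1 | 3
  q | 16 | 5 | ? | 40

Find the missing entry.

8

The 3 known values determine q uniquely (degree ≤ 2).
Evaluate each Lagrange basis at z = 1:
L_0(1) = (3)·(-2)/[(-1)·(-6)] = -1
L_1(1) = (4)·(-2)/[(1)·(-5)] = 8/5
L_2(1) = (4)·(3)/[(6)·(5)] = 2/5
Sum: 16·(-1) + 5·(8/5) + 40·(2/5) = 8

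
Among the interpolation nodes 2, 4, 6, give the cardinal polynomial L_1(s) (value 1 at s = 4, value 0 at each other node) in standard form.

L_1(s) = -(1/4)s^2 + 2s - 3

L_1(s) = (s - 2)(s - 6) / [(2)·(-2)]
       = (s^2 - 8s + 12) / (-4)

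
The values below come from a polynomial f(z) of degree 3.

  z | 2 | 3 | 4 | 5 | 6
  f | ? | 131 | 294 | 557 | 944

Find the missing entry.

44

The 4 known values determine f uniquely (degree ≤ 3).
Evaluate each Lagrange basis at z = 2:
L_0(2) = (-2)·(-3)·(-4)/[(-1)·(-2)·(-3)] = 4
L_1(2) = (-1)·(-3)·(-4)/[(1)·(-1)·(-2)] = -6
L_2(2) = (-1)·(-2)·(-4)/[(2)·(1)·(-1)] = 4
L_3(2) = (-1)·(-2)·(-3)/[(3)·(2)·(1)] = -1
Sum: 131·(4) + 294·(-6) + 557·(4) + 944·(-1) = 44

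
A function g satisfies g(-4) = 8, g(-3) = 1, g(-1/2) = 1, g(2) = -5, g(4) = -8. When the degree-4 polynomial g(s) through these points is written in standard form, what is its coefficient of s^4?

67/1050

The leading coefficient equals the top divided difference g[-4,-3,-1/2,2,4].
g[-4,-3] = (1 - 8) / (-3 - (-4)) = -7
g[-3,-1/2] = (1 - 1) / (-1/2 - (-3)) = 0
g[-1/2,2] = (-5 - 1) / (2 - (-1/2)) = -12/5
g[2,4] = (-8 - (-5)) / (4 - 2) = -3/2
g[-4,-3,-1/2] = (0 - (-7)) / (-1/2 - (-4)) = 2
g[-3,-1/2,2] = (-12/5 - 0) / (2 - (-3)) = -12/25
g[-1/2,2,4] = (-3/2 - (-12/5)) / (4 - (-1/2)) = 1/5
g[-4,-3,-1/2,2] = (-12/25 - 2) / (2 - (-4)) = -31/75
g[-3,-1/2,2,4] = (1/5 - (-12/25)) / (4 - (-3)) = 17/175
g[-4,-3,-1/2,2,4] = (17/175 - (-31/75)) / (4 - (-4)) = 67/1050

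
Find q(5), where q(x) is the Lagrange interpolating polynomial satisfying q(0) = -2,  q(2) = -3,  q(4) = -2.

Evaluate each Lagrange basis at x = 5:
L_0(5) = (3)·(1)/[(-2)·(-4)] = 3/8
L_1(5) = (5)·(1)/[(2)·(-2)] = -5/4
L_2(5) = (5)·(3)/[(4)·(2)] = 15/8
Sum: (-2)·(3/8) + (-3)·(-5/4) + (-2)·(15/8) = -3/4

-3/4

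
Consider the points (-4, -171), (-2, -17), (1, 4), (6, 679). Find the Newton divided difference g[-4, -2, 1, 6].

3

g[-4,-2] = (-17 - (-171)) / (-2 - (-4)) = 77
g[-2,1] = (4 - (-17)) / (1 - (-2)) = 7
g[1,6] = (679 - 4) / (6 - 1) = 135
g[-4,-2,1] = (7 - 77) / (1 - (-4)) = -14
g[-2,1,6] = (135 - 7) / (6 - (-2)) = 16
g[-4,-2,1,6] = (16 - (-14)) / (6 - (-4)) = 3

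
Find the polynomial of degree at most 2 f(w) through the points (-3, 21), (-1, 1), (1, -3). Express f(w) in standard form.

f(w) = 2w^2 - 2w - 3

L_0(w) = (w + 1)(w - 1) / [8] = (1/8)w^2 - 1/8
L_1(w) = (w + 3)(w - 1) / [-4] = -(1/4)w^2 - (1/2)w + 3/4
L_2(w) = (w + 3)(w + 1) / [8] = (1/8)w^2 + (1/2)w + 3/8
f(w) = 21·L_0 + 1·L_1 + (-3)·L_2
  21·L_0(w) = (21/8)w^2 - 21/8
  1·L_1(w) = -(1/4)w^2 - (1/2)w + 3/4
  (-3)·L_2(w) = -(3/8)w^2 - (3/2)w - 9/8
Adding term by term: 2w^2 - 2w - 3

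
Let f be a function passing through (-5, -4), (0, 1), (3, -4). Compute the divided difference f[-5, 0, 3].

f[-5,0] = (1 - (-4)) / (0 - (-5)) = 1
f[0,3] = (-4 - 1) / (3 - 0) = -5/3
f[-5,0,3] = (-5/3 - 1) / (3 - (-5)) = -1/3

-1/3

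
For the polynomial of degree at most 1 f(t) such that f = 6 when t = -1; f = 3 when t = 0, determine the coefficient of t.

The leading coefficient equals the top divided difference f[-1,0].
f[-1,0] = (3 - 6) / (0 - (-1)) = -3

-3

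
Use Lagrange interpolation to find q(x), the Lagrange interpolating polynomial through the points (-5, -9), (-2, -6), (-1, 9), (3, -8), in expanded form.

q(x) = -(147/160)x^3 - (77/20)x^2 + (1581/160)x + 349/16

Build the Lagrange basis polynomials:
L_0(x) = (x + 2)(x + 1)(x - 3) / [-96] = -(1/96)x^3 + (7/96)x + 1/16
L_1(x) = (x + 5)(x + 1)(x - 3) / [15] = (1/15)x^3 + (1/5)x^2 - (13/15)x - 1
L_2(x) = (x + 5)(x + 2)(x - 3) / [-16] = -(1/16)x^3 - (1/4)x^2 + (11/16)x + 15/8
L_3(x) = (x + 5)(x + 2)(x + 1) / [160] = (1/160)x^3 + (1/20)x^2 + (17/160)x + 1/16
q(x) = (-9)·L_0 + (-6)·L_1 + 9·L_2 + (-8)·L_3
  (-9)·L_0(x) = (3/32)x^3 - (21/32)x - 9/16
  (-6)·L_1(x) = -(2/5)x^3 - (6/5)x^2 + (26/5)x + 6
  9·L_2(x) = -(9/16)x^3 - (9/4)x^2 + (99/16)x + 135/8
  (-8)·L_3(x) = -(1/20)x^3 - (2/5)x^2 - (17/20)x - 1/2
Adding term by term: -(147/160)x^3 - (77/20)x^2 + (1581/160)x + 349/16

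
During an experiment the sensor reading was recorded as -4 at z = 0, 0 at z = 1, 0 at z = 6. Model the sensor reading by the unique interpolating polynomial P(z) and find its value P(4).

Evaluate each Lagrange basis at z = 4:
L_0(4) = (3)·(-2)/[(-1)·(-6)] = -1
L_1(4) = (4)·(-2)/[(1)·(-5)] = 8/5
L_2(4) = (4)·(3)/[(6)·(5)] = 2/5
Sum: (-4)·(-1) + 0 + 0 = 4

4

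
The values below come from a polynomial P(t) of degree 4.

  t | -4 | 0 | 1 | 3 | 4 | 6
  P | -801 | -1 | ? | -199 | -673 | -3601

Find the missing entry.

-1

The 5 known values determine P uniquely (degree ≤ 4).
Evaluate each Lagrange basis at t = 1:
L_0(1) = (1)·(-2)·(-3)·(-5)/[(-4)·(-7)·(-8)·(-10)] = -3/224
L_1(1) = (5)·(-2)·(-3)·(-5)/[(4)·(-3)·(-4)·(-6)] = 25/48
L_2(1) = (5)·(1)·(-3)·(-5)/[(7)·(3)·(-1)·(-3)] = 25/21
L_3(1) = (5)·(1)·(-2)·(-5)/[(8)·(4)·(1)·(-2)] = -25/32
L_4(1) = (5)·(1)·(-2)·(-3)/[(10)·(6)·(3)·(2)] = 1/12
Sum: (-801)·(-3/224) + (-1)·(25/48) + (-199)·(25/21) + (-673)·(-25/32) + (-3601)·(1/12) = -1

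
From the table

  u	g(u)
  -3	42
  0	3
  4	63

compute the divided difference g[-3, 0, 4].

4

g[-3,0] = (3 - 42) / (0 - (-3)) = -13
g[0,4] = (63 - 3) / (4 - 0) = 15
g[-3,0,4] = (15 - (-13)) / (4 - (-3)) = 4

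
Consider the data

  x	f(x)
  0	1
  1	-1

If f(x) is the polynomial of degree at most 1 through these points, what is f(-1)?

Evaluate each Lagrange basis at x = -1:
L_0(-1) = (-2)/[(-1)] = 2
L_1(-1) = (-1)/[(1)] = -1
Sum: 1·(2) + (-1)·(-1) = 3

3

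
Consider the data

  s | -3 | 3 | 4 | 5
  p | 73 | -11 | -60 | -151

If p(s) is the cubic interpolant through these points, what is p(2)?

L_0(2) = (-1)·(-2)·(-3)/[(-6)·(-7)·(-8)] = 1/56
L_1(2) = (5)·(-2)·(-3)/[(6)·(-1)·(-2)] = 5/2
L_2(2) = (5)·(-1)·(-3)/[(7)·(1)·(-1)] = -15/7
L_3(2) = (5)·(-1)·(-2)/[(8)·(2)·(1)] = 5/8
Sum: 73·(1/56) + (-11)·(5/2) + (-60)·(-15/7) + (-151)·(5/8) = 8

8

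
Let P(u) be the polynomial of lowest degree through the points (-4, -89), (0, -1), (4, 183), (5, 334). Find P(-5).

-186

Using Newton's divided-difference form:
P[-4,0] = (-1 - (-89)) / (0 - (-4)) = 22
P[0,4] = (183 - (-1)) / (4 - 0) = 46
P[4,5] = (334 - 183) / (5 - 4) = 151
P[-4,0,4] = (46 - 22) / (4 - (-4)) = 3
P[0,4,5] = (151 - 46) / (5 - 0) = 21
P[-4,0,4,5] = (21 - 3) / (5 - (-4)) = 2
P(-5) = -89 + 22·(-1) + 3·(-1)·(-5) + 2·(-1)·(-5)·(-9) = -186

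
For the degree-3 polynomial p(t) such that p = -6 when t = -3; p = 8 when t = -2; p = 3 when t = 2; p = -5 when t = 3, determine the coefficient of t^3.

The leading coefficient equals the top divided difference p[-3,-2,2,3].
p[-3,-2] = (8 - (-6)) / (-2 - (-3)) = 14
p[-2,2] = (3 - 8) / (2 - (-2)) = -5/4
p[2,3] = (-5 - 3) / (3 - 2) = -8
p[-3,-2,2] = (-5/4 - 14) / (2 - (-3)) = -61/20
p[-2,2,3] = (-8 - (-5/4)) / (3 - (-2)) = -27/20
p[-3,-2,2,3] = (-27/20 - (-61/20)) / (3 - (-3)) = 17/60

17/60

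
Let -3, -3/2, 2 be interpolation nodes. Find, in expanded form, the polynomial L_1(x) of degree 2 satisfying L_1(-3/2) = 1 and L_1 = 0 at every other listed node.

L_1(x) = -(4/21)x^2 - (4/21)x + 8/7

L_1(x) = (x + 3)(x - 2) / [(3/2)·(-7/2)]
       = (x^2 + x - 6) / (-21/4)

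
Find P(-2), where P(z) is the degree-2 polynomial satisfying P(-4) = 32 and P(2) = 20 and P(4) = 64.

L_0(-2) = (-4)·(-6)/[(-6)·(-8)] = 1/2
L_1(-2) = (2)·(-6)/[(6)·(-2)] = 1
L_2(-2) = (2)·(-4)/[(8)·(2)] = -1/2
Sum: 32·(1/2) + 20·(1) + 64·(-1/2) = 4

4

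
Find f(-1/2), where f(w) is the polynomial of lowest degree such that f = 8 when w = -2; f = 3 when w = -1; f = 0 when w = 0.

Evaluate each Lagrange basis at w = -1/2:
L_0(-1/2) = (1/2)·(-1/2)/[(-1)·(-2)] = -1/8
L_1(-1/2) = (3/2)·(-1/2)/[(1)·(-1)] = 3/4
L_2(-1/2) = (3/2)·(1/2)/[(2)·(1)] = 3/8
Sum: 8·(-1/8) + 3·(3/4) + 0 = 5/4

5/4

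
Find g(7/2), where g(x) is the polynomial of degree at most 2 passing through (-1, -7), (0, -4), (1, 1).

Evaluate each Lagrange basis at x = 7/2:
L_0(7/2) = (7/2)·(5/2)/[(-1)·(-2)] = 35/8
L_1(7/2) = (9/2)·(5/2)/[(1)·(-1)] = -45/4
L_2(7/2) = (9/2)·(7/2)/[(2)·(1)] = 63/8
Sum: (-7)·(35/8) + (-4)·(-45/4) + 1·(63/8) = 89/4

89/4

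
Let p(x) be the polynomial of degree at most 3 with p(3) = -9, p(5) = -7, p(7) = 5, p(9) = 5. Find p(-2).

Evaluate each Lagrange basis at x = -2:
L_0(-2) = (-7)·(-9)·(-11)/[(-2)·(-4)·(-6)] = 231/16
L_1(-2) = (-5)·(-9)·(-11)/[(2)·(-2)·(-4)] = -495/16
L_2(-2) = (-5)·(-7)·(-11)/[(4)·(2)·(-2)] = 385/16
L_3(-2) = (-5)·(-7)·(-9)/[(6)·(4)·(2)] = -105/16
Sum: (-9)·(231/16) + (-7)·(-495/16) + 5·(385/16) + 5·(-105/16) = 1393/8

1393/8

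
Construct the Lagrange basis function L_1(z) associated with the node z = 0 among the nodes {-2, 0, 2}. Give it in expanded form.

L_1(z) = (z + 2)(z - 2) / [(2)·(-2)]
       = (z^2 - 4) / (-4)

L_1(z) = -(1/4)z^2 + 1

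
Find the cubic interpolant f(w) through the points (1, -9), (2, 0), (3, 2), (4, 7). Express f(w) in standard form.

Build the Lagrange basis polynomials:
L_0(w) = (w - 2)(w - 3)(w - 4) / [-6] = -(1/6)w^3 + (3/2)w^2 - (13/3)w + 4
L_1(w) = (w - 1)(w - 3)(w - 4) / [2] = (1/2)w^3 - 4w^2 + (19/2)w - 6
L_2(w) = (w - 1)(w - 2)(w - 4) / [-2] = -(1/2)w^3 + (7/2)w^2 - 7w + 4
L_3(w) = (w - 1)(w - 2)(w - 3) / [6] = (1/6)w^3 - w^2 + (11/6)w - 1
f(w) = (-9)·L_0 + 0·L_1 + 2·L_2 + 7·L_3
  (-9)·L_0(w) = (3/2)w^3 - (27/2)w^2 + 39w - 36
  0·L_1(w) = 0
  2·L_2(w) = -w^3 + 7w^2 - 14w + 8
  7·L_3(w) = (7/6)w^3 - 7w^2 + (77/6)w - 7
Adding term by term: (5/3)w^3 - (27/2)w^2 + (227/6)w - 35

f(w) = (5/3)w^3 - (27/2)w^2 + (227/6)w - 35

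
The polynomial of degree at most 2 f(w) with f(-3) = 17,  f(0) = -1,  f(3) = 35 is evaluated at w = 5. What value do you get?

89

L_0(5) = (5)·(2)/[(-3)·(-6)] = 5/9
L_1(5) = (8)·(2)/[(3)·(-3)] = -16/9
L_2(5) = (8)·(5)/[(6)·(3)] = 20/9
Sum: 17·(5/9) + (-1)·(-16/9) + 35·(20/9) = 89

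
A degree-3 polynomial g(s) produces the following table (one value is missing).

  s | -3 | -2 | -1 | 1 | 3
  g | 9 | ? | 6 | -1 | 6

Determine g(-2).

73/8

The 4 known values determine g uniquely (degree ≤ 3).
Evaluate each Lagrange basis at s = -2:
L_0(-2) = (-1)·(-3)·(-5)/[(-2)·(-4)·(-6)] = 5/16
L_1(-2) = (1)·(-3)·(-5)/[(2)·(-2)·(-4)] = 15/16
L_2(-2) = (1)·(-1)·(-5)/[(4)·(2)·(-2)] = -5/16
L_3(-2) = (1)·(-1)·(-3)/[(6)·(4)·(2)] = 1/16
Sum: 9·(5/16) + 6·(15/16) + (-1)·(-5/16) + 6·(1/16) = 73/8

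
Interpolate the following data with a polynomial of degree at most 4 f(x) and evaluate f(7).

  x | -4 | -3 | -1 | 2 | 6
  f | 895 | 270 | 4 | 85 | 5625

L_0(7) = (10)·(8)·(5)·(1)/[(-1)·(-3)·(-6)·(-10)] = 20/9
L_1(7) = (11)·(8)·(5)·(1)/[(1)·(-2)·(-5)·(-9)] = -44/9
L_2(7) = (11)·(10)·(5)·(1)/[(3)·(2)·(-3)·(-7)] = 275/63
L_3(7) = (11)·(10)·(8)·(1)/[(6)·(5)·(3)·(-4)] = -22/9
L_4(7) = (11)·(10)·(8)·(5)/[(10)·(9)·(7)·(4)] = 110/63
Sum: 895·(20/9) + 270·(-44/9) + 4·(275/63) + 85·(-22/9) + 5625·(110/63) = 10300

10300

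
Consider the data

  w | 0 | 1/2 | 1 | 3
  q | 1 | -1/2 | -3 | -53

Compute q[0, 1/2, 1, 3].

q[0,1/2] = (-1/2 - 1) / (1/2 - 0) = -3
q[1/2,1] = (-3 - (-1/2)) / (1 - 1/2) = -5
q[1,3] = (-53 - (-3)) / (3 - 1) = -25
q[0,1/2,1] = (-5 - (-3)) / (1 - 0) = -2
q[1/2,1,3] = (-25 - (-5)) / (3 - 1/2) = -8
q[0,1/2,1,3] = (-8 - (-2)) / (3 - 0) = -2

-2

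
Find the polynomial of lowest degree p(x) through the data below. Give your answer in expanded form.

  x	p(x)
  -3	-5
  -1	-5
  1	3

L_0(x) = (x + 1)(x - 1) / [8] = (1/8)x^2 - 1/8
L_1(x) = (x + 3)(x - 1) / [-4] = -(1/4)x^2 - (1/2)x + 3/4
L_2(x) = (x + 3)(x + 1) / [8] = (1/8)x^2 + (1/2)x + 3/8
p(x) = (-5)·L_0 + (-5)·L_1 + 3·L_2
  (-5)·L_0(x) = -(5/8)x^2 + 5/8
  (-5)·L_1(x) = (5/4)x^2 + (5/2)x - 15/4
  3·L_2(x) = (3/8)x^2 + (3/2)x + 9/8
Adding term by term: x^2 + 4x - 2

p(x) = x^2 + 4x - 2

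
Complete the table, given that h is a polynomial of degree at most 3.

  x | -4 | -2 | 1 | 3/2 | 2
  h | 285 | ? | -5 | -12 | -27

The 4 known values determine h uniquely (degree ≤ 3).
Evaluate each Lagrange basis at x = -2:
L_0(-2) = (-3)·(-7/2)·(-4)/[(-5)·(-11/2)·(-6)] = 14/55
L_1(-2) = (2)·(-7/2)·(-4)/[(5)·(-1/2)·(-1)] = 56/5
L_2(-2) = (2)·(-3)·(-4)/[(11/2)·(1/2)·(-1/2)] = -192/11
L_3(-2) = (2)·(-3)·(-7/2)/[(6)·(1)·(1/2)] = 7
Sum: 285·(14/55) + (-5)·(56/5) + (-12)·(-192/11) + (-27)·(7) = 37

37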